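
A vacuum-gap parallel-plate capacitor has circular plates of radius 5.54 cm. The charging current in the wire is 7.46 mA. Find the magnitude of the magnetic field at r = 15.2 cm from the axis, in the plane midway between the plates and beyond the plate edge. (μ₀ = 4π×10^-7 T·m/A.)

Between the plates the displacement current equals the wire current: I_d = 7.46 mA = 7.46×10^-3 A.
Outside the plates the loop encloses all of I_d, so B·2πr = μ₀ I_d and B = 9.82×10^-9 T.

9.82×10^-9 T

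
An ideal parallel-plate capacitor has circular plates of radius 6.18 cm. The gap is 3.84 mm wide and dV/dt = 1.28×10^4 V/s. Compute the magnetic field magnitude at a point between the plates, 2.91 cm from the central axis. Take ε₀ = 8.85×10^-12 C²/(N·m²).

I_d = C dV/dt with C = ε₀πR²/d = 2.766×10^-11 F, so I_d = (2.766×10^-11)(1.28×10^4) = 3.540×10^-7 A.
An Ampèrian loop of radius r encloses a fraction (r/R)² of I_d. Then B·2πr = μ₀ I_d (r/R)², giving B = μ₀ I_d r/(2πR²) = 5.39×10^-13 T.

5.39×10^-13 T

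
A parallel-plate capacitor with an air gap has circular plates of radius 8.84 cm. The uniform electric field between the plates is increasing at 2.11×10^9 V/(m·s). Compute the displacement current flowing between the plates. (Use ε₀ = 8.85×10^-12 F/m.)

With a uniform field, Φ_E = EA, so I_d = ε₀ A dE/dt = 4.58×10^-4 A.

4.58×10^-4 A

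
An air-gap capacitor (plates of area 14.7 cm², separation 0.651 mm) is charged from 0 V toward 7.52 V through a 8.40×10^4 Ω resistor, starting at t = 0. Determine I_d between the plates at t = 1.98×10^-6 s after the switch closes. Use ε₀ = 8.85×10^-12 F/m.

2.75×10^-5 A

C = ε₀A/d = (8.85×10^-12)(1.47×10^-3)/(6.51×10^-4) = 1.998×10^-11 F, so τ = RC = 1.678×10^-6 s.
The conduction current is I(t) = (V₀/R) e^(−t/τ), and the displacement current between the plates equals it.
t/τ = 1.180; I_d = (7.52/8.40×10^4) · e^(−1.180) = (8.952×10^-5)(0.3073) = 2.75×10^-5 A.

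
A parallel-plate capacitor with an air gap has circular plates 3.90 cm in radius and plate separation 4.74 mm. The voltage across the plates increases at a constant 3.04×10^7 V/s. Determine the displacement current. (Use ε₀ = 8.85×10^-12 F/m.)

The field between the plates is E = V/d, so dE/dt = (3.04×10^7)/(4.74×10^-3 m) = 6.414×10^9 V/(m·s).
I_d = ε₀ A (dE/dt) = (8.85×10^-12)(4.778×10^-3)(6.414×10^9) = 2.71×10^-4 A.

2.71×10^-4 A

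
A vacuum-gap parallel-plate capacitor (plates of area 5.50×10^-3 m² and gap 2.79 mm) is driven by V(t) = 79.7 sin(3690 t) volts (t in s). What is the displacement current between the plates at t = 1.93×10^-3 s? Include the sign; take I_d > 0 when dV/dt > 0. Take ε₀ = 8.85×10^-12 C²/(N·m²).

dV/dt = (79.7)(3690)·cos(7.1217) = 1.966×10^5 V/s.
I_d = C dV/dt with C = ε₀A/d = (8.85×10^-12)(5.50×10^-3)/(2.79×10^-3) = 1.745×10^-11 F, so I_d = (1.745×10^-11)(1.966×10^5) = 3.43×10^-6 A.

3.43×10^-6 A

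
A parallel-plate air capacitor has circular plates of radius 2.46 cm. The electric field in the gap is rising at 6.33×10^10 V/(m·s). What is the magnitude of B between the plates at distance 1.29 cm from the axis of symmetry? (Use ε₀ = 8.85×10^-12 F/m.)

4.54×10^-9 T

I_d = ε₀ dΦ_E/dt = ε₀ πR² (dE/dt) = (8.85×10^-12)(1.901×10^-3)(6.33×10^10) = 1.065×10^-3 A through the full plate area.
An Ampèrian loop of radius r encloses a fraction (r/R)² of I_d. Then B·2πr = μ₀ I_d (r/R)², giving B = μ₀ I_d r/(2πR²) = 4.54×10^-9 T.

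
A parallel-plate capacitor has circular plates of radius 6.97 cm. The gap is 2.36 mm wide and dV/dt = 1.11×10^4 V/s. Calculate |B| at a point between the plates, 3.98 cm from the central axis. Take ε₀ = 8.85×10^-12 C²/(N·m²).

dE/dt = (dV/dt)/d = 4.703×10^6 V/(m·s); I_d = ε₀(πR²)(dE/dt) = (8.85×10^-12)(0.01526)(4.703×10^6) = 6.351×10^-7 A.
An Ampèrian loop of radius r encloses a fraction (r/R)² of I_d. Then B·2πr = μ₀ I_d (r/R)², giving B = μ₀ I_d r/(2πR²) = 1.04×10^-12 T.

1.04×10^-12 T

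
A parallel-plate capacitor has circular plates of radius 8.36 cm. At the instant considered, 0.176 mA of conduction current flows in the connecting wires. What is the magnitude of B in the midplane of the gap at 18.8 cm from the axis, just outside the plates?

1.87×10^-10 T

Between the plates the displacement current equals the wire current: I_d = 0.176 mA = 1.76×10^-4 A.
For r ≥ R the full I_d is enclosed: B = μ₀ I_d/(2πr) = (4π×10^-7)(1.76×10^-4)/(2π·0.188) = 1.87×10^-10 T.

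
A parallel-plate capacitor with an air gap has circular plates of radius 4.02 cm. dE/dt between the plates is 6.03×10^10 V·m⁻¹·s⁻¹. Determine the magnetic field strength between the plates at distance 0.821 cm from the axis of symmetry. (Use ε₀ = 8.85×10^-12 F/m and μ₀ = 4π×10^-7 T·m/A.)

2.75×10^-9 T

Total displacement current: I_d = ε₀(πR²)(dE/dt) = (8.85×10^-12)(5.077×10^-3)(6.03×10^10) = 2.709×10^-3 A.
An Ampèrian loop of radius r encloses a fraction (r/R)² of I_d. Then B·2πr = μ₀ I_d (r/R)², giving B = μ₀ I_d r/(2πR²) = 2.75×10^-9 T.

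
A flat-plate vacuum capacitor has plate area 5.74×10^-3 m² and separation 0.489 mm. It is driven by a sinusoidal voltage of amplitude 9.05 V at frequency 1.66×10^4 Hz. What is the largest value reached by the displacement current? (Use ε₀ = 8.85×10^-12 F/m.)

9.81×10^-5 A

The displacement current equals the conduction current C dV/dt, which peaks at C V₀ ω.
With C = ε₀A/d = (8.85×10^-12)(5.74×10^-3)/(4.89×10^-4) = 1.039×10^-10 F and ω = 2πf = 1.043×10^5 rad/s, I_d,max = (1.039×10^-10)(9.05)(1.043×10^5) = 9.81×10^-5 A.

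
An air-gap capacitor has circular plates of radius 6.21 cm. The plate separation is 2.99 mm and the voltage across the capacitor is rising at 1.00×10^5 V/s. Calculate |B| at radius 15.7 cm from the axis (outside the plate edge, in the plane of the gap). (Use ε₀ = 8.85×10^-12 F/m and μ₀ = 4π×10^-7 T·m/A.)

With E = V/d, dE/dt = 3.344×10^7 V/(m·s) and πR² = 0.01212 m², giving I_d = ε₀ πR² dE/dt = 3.587×10^-6 A.
With r > R the enclosed displacement current is the full I_d; B = μ₀ I_d / (2πr) = 4.57×10^-12 T.

4.57×10^-12 T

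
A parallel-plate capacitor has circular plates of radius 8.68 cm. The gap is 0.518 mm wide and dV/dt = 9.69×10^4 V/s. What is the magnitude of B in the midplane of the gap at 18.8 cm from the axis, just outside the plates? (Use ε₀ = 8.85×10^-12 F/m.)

4.17×10^-11 T

dE/dt = (dV/dt)/d = 1.871×10^8 V/(m·s); I_d = ε₀(πR²)(dE/dt) = (8.85×10^-12)(0.02367)(1.871×10^8) = 3.919×10^-5 A.
With r > R the enclosed displacement current is the full I_d; B = μ₀ I_d / (2πr) = 4.17×10^-11 T.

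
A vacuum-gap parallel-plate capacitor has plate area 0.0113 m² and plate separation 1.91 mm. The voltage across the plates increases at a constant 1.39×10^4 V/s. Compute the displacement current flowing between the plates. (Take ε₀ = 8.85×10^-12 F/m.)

The field between the plates is E = V/d, so dE/dt = (1.39×10^4)/(1.91×10^-3 m) = 7.277×10^6 V/(m·s).
I_d = ε₀ A (dE/dt) = (8.85×10^-12)(0.0113)(7.277×10^6) = 7.28×10^-7 A.

7.28×10^-7 A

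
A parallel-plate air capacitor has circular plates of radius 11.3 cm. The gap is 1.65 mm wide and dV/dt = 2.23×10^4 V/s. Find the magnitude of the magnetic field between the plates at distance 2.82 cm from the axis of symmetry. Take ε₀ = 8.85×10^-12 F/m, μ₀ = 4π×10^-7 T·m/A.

dE/dt = (dV/dt)/d = 1.352×10^7 V/(m·s); I_d = ε₀(πR²)(dE/dt) = (8.85×10^-12)(0.04011)(1.352×10^7) = 4.799×10^-6 A.
For r < R the Ampère–Maxwell law gives B(2πr) = μ₀ I_d (r²/R²), so B = μ₀ I_d r/(2πR²) = (4π×10^-7)(4.799×10^-6)(0.0282)/(2π·0.113²) = 2.12×10^-12 T.

2.12×10^-12 T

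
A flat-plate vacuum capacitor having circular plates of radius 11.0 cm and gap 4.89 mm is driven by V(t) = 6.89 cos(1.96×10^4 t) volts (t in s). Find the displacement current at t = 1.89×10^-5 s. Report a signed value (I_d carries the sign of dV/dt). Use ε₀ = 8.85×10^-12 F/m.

C = ε₀A/d = (8.85×10^-12)(0.03801)/(4.89×10^-3) = 6.879×10^-11 F. dV/dt = V₀ω·−sin(ωt); at ωt = 0.37044 rad this factor is -0.3620.
I_d = C dV/dt = (6.879×10^-11)(6.89)(1.96×10^4)(-0.3620) = -3.36×10^-6 A.

-3.36×10^-6 A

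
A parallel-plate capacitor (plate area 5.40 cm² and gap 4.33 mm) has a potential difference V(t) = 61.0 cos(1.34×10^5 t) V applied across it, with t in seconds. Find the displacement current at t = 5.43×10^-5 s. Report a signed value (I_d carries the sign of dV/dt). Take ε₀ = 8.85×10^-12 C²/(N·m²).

C = ε₀A/d = (8.85×10^-12)(5.40×10^-4)/(4.33×10^-3) = 1.104×10^-12 F. dV/dt = V₀ω·−sin(ωt); at ωt = 7.2762 rad this factor is -0.8377.
I_d = C dV/dt = (1.104×10^-12)(61.0)(1.34×10^5)(-0.8377) = -7.56×10^-6 A.

-7.56×10^-6 A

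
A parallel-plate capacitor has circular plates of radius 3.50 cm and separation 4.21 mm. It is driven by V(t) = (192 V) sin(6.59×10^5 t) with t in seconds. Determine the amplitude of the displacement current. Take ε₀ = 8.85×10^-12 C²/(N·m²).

The displacement current equals the conduction current C dV/dt, which peaks at C V₀ ω.
With C = ε₀A/d = (8.85×10^-12)(3.848×10^-3)/(4.21×10^-3) = 8.089×10^-12 F and ω = 6.59×10^5 rad/s, I_d,max = (8.089×10^-12)(192)(6.59×10^5) = 1.02×10^-3 A.

1.02×10^-3 A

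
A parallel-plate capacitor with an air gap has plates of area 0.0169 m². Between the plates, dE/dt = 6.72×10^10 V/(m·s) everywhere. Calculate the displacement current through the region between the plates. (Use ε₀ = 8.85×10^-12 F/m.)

0.0101 A

With a uniform field, Φ_E = EA, so I_d = ε₀ A dE/dt = 0.0101 A.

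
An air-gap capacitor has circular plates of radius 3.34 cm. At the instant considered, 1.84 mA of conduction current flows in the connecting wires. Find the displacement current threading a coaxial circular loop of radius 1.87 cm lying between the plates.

5.77×10^-4 A

No conduction current crosses the gap, so I_d there equals the 1.84×10^-3 A in the leads.
Since J_d is uniform, the enclosed fraction is (r/R)² = 0.3135, giving I_d,enc = 5.77×10^-4 A.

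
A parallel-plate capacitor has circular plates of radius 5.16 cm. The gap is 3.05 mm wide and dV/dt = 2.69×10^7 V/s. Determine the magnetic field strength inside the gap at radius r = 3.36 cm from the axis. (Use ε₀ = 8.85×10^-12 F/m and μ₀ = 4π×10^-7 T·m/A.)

I_d = C dV/dt with C = ε₀πR²/d = 2.427×10^-11 F, so I_d = (2.427×10^-11)(2.69×10^7) = 6.529×10^-4 A.
For r < R the Ampère–Maxwell law gives B(2πr) = μ₀ I_d (r²/R²), so B = μ₀ I_d r/(2πR²) = (4π×10^-7)(6.529×10^-4)(0.0336)/(2π·0.0516²) = 1.65×10^-9 T.

1.65×10^-9 T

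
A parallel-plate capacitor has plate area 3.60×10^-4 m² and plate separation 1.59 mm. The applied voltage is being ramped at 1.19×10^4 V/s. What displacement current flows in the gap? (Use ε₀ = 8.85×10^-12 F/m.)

2.38×10^-8 A

C = ε₀A/d = (8.85×10^-12)(3.60×10^-4)/(1.59×10^-3) = 2.004×10^-12 F.
I_d = C dV/dt = (2.004×10^-12)(1.19×10^4) = 2.38×10^-8 A.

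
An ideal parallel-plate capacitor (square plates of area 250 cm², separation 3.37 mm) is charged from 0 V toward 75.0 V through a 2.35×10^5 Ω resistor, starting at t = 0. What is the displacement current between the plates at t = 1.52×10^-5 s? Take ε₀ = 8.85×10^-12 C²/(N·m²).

With C = ε₀A/d = (8.85×10^-12)(0.0250)/(3.37×10^-3) = 6.565×10^-11 F, the time constant is τ = RC = 1.543×10^-5 s, so t/τ = 0.9851 and e^(−t/τ) = 0.3734.
I_d = I_cond = (V₀/R) e^(−t/τ) = (3.191×10^-4)(0.3734) = 1.19×10^-4 A.

1.19×10^-4 A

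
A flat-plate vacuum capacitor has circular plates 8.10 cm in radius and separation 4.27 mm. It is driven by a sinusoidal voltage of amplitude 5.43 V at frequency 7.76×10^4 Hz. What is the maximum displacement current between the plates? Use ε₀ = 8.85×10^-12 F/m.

1.13×10^-4 A

C = ε₀A/d = (8.85×10^-12)(0.02061)/(4.27×10^-3) = 4.272×10^-11 F; ω = 2πf = 4.876×10^5 rad/s.
I_d = C dV/dt, so |I_d|_max = C V₀ ω = (4.272×10^-11)(5.43)(4.876×10^5) = 1.13×10^-4 A.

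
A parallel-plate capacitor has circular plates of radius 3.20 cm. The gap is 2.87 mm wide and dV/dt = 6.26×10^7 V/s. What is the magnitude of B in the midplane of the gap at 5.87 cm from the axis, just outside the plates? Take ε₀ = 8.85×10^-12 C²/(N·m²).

I_d = C dV/dt with C = ε₀πR²/d = 9.920×10^-12 F, so I_d = (9.920×10^-12)(6.26×10^7) = 6.210×10^-4 A.
For r ≥ R the full I_d is enclosed: B = μ₀ I_d/(2πr) = (4π×10^-7)(6.210×10^-4)/(2π·0.0587) = 2.12×10^-9 T.

2.12×10^-9 T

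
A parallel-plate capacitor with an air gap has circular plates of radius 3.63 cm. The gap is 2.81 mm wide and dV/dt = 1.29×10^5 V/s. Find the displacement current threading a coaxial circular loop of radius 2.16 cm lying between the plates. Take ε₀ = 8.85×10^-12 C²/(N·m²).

5.96×10^-7 A

I_d = C dV/dt with C = ε₀πR²/d = 1.304×10^-11 F, so I_d = (1.304×10^-11)(1.29×10^5) = 1.682×10^-6 A.
Through an area πr² the displacement current is I_d·(πr²/πR²) = I_d (r/R)² = 5.96×10^-7 A.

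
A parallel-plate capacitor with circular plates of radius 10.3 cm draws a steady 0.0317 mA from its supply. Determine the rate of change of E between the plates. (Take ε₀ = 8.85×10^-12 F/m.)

Charge continuity gives I_d = I = 3.17×10^-5 A between the plates.
Since I_d = ε₀ A dE/dt, dE/dt = I_d/(ε₀A) = (3.17×10^-5)/((8.85×10^-12)(0.03333)) = 1.07×10^8 V/(m·s).

1.07×10^8 V/(m·s)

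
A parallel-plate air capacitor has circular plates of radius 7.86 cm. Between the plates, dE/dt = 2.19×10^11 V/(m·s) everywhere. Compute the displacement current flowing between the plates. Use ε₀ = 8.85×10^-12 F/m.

0.0376 A

I_d = ε₀ A (dE/dt) = (8.85×10^-12)(0.01941 m²)(2.19×10^11) = 0.0376 A.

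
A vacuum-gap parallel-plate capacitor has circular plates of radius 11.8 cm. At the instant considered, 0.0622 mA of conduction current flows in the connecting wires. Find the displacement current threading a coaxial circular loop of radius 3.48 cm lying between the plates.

No conduction current crosses the gap, so I_d there equals the 6.22×10^-5 A in the leads.
The field is uniform, so I_d,enc = I_d (r/R)² = (6.22×10^-5)(3.48/11.8)² = 5.41×10^-6 A.

5.41×10^-6 A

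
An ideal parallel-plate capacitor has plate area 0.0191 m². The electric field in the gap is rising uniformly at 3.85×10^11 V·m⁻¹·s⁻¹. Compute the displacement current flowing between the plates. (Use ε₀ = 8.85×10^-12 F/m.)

With a uniform field, Φ_E = EA, so I_d = ε₀ A dE/dt = 0.0651 A.

0.0651 A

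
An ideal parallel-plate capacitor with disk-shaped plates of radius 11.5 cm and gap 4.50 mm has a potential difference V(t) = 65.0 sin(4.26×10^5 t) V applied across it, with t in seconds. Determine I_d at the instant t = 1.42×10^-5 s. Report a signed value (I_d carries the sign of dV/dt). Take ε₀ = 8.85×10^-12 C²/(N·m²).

2.20×10^-3 A

C = ε₀A/d = (8.85×10^-12)(0.04155)/(4.50×10^-3) = 8.171×10^-11 F. dV/dt = V₀ω·cos(ωt); at ωt = 6.0492 rad this factor is 0.9728.
I_d = C dV/dt = (8.171×10^-11)(65.0)(4.26×10^5)(0.9728) = 2.20×10^-3 A.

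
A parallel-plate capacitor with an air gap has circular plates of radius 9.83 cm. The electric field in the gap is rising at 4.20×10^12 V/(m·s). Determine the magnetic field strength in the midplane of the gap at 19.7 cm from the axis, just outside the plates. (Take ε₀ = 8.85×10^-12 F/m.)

Total displacement current: I_d = ε₀(πR²)(dE/dt) = (8.85×10^-12)(0.03036)(4.20×10^12) = 1.128 A.
Outside the plates the loop encloses all of I_d, so B·2πr = μ₀ I_d and B = 1.15×10^-6 T.

1.15×10^-6 T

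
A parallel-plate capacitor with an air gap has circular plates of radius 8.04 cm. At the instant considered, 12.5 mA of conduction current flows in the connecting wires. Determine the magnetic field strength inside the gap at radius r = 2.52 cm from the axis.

9.75×10^-9 T

Between the plates the displacement current equals the wire current: I_d = 12.5 mA = 0.0125 A.
For r < R the Ampère–Maxwell law gives B(2πr) = μ₀ I_d (r²/R²), so B = μ₀ I_d r/(2πR²) = (4π×10^-7)(0.0125)(0.0252)/(2π·0.0804²) = 9.75×10^-9 T.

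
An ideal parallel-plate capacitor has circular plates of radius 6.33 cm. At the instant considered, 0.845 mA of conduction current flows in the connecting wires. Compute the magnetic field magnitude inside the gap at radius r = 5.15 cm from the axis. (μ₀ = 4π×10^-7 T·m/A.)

No conduction current crosses the gap, so I_d there equals the 8.45×10^-4 A in the leads.
∮B·dl = μ₀ I_d,enc with I_d,enc = I_d r²/R² = 5.593×10^-4 A; so B = μ₀ I_d,enc/(2πr) = 2.17×10^-9 T.

2.17×10^-9 T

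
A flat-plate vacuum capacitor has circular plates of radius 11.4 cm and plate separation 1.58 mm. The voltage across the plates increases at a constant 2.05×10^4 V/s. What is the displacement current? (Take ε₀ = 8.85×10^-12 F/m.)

C = ε₀A/d = (8.85×10^-12)(0.04083)/(1.58×10^-3) = 2.287×10^-10 F.
I_d = C dV/dt = (2.287×10^-10)(2.05×10^4) = 4.69×10^-6 A.

4.69×10^-6 A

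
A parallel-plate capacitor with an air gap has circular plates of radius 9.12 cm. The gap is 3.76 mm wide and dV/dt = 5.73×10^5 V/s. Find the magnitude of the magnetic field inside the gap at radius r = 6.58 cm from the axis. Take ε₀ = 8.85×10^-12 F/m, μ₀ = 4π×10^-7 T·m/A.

I_d = C dV/dt with C = ε₀πR²/d = 6.150×10^-11 F, so I_d = (6.150×10^-11)(5.73×10^5) = 3.524×10^-5 A.
For r < R the Ampère–Maxwell law gives B(2πr) = μ₀ I_d (r²/R²), so B = μ₀ I_d r/(2πR²) = (4π×10^-7)(3.524×10^-5)(0.0658)/(2π·0.0912²) = 5.58×10^-11 T.

5.58×10^-11 T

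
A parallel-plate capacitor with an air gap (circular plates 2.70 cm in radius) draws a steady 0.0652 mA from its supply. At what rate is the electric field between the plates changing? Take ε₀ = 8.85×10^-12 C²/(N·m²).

Charge continuity gives I_d = I = 6.52×10^-5 A between the plates.
Inverting I_d = ε₀ A dE/dt gives dE/dt = 6.52×10^-5 / (8.85×10^-12 · 2.290×10^-3) = 3.22×10^9 V/(m·s).

3.22×10^9 V/(m·s)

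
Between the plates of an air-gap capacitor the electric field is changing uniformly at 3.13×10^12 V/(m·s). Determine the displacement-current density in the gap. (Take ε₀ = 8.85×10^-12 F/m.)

27.7 A/m²

J_d = ε₀ ∂E/∂t, so J_d = 27.7 A/m².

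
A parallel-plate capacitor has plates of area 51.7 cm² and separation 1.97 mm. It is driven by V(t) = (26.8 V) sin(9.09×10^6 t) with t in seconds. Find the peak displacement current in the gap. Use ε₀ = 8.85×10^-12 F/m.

(dE/dt)_max = V₀ω/d = 1.237×10^11 V/(m·s); ω = 9.09×10^6 rad/s.
I_d,max = ε₀ A (dE/dt)_max = (8.85×10^-12)(5.17×10^-3)(1.237×10^11) = 5.66×10^-3 A.

5.66×10^-3 A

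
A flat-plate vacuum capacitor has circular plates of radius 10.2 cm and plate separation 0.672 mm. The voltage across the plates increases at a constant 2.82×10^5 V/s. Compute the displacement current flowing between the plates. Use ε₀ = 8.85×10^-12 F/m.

1.21×10^-4 A

C = ε₀A/d = (8.85×10^-12)(0.03269)/(6.72×10^-4) = 4.305×10^-10 F.
I_d = C dV/dt = (4.305×10^-10)(2.82×10^5) = 1.21×10^-4 A.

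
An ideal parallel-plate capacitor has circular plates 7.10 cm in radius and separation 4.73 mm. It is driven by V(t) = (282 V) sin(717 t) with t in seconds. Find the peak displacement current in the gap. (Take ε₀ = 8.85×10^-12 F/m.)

(dE/dt)_max = V₀ω/d = 4.275×10^7 V/(m·s); ω = 717 rad/s.
I_d,max = ε₀ A (dE/dt)_max = (8.85×10^-12)(0.01584)(4.275×10^7) = 5.99×10^-6 A.

5.99×10^-6 A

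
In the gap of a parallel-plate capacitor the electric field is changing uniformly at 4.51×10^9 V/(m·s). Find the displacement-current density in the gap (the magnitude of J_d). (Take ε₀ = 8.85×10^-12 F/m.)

0.0399 A/m²

The displacement-current density is ε₀ ∂E/∂t = (8.85×10^-12)(4.51×10^9) = 0.0399 A/m².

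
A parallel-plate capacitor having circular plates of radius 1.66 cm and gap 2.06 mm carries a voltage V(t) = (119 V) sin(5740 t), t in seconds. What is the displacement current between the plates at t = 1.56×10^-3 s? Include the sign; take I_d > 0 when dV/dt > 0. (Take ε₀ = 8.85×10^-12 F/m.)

-2.26×10^-6 A

dE/dt = (V₀ω/d)·cos(ωt) with ωt = 8.9544 rad: (119)(5740)(-0.8914)/(2.06×10^-3) = -2.956×10^8 V/(m·s).
I_d = ε₀ A dE/dt = (8.85×10^-12)(8.657×10^-4)(-2.956×10^8) = -2.26×10^-6 A.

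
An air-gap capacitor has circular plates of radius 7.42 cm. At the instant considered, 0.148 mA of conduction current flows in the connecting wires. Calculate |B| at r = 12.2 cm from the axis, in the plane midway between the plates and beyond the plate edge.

By continuity the displacement current in the gap matches the conduction current: I_d = 1.48×10^-4 A.
For r ≥ R the full I_d is enclosed: B = μ₀ I_d/(2πr) = (4π×10^-7)(1.48×10^-4)/(2π·0.122) = 2.43×10^-10 T.

2.43×10^-10 T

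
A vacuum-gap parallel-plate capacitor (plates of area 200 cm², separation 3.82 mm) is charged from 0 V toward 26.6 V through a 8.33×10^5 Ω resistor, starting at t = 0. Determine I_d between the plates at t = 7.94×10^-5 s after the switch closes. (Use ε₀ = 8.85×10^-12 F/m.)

C = ε₀A/d = (8.85×10^-12)(0.0200)/(3.82×10^-3) = 4.634×10^-11 F and τ = RC = 3.860×10^-5 s. I_d in the gap equals the RC charging current.
I_d(t) = (V₀/R) e^(−t/τ) = 3.193×10^-5 · e^(−2.057) = 4.08×10^-6 A.

4.08×10^-6 A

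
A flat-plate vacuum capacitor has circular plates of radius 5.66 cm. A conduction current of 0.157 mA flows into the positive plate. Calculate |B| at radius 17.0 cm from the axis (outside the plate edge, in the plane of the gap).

Between the plates the displacement current equals the wire current: I_d = 0.157 mA = 1.57×10^-4 A.
For r ≥ R the full I_d is enclosed: B = μ₀ I_d/(2πr) = (4π×10^-7)(1.57×10^-4)/(2π·0.170) = 1.85×10^-10 T.

1.85×10^-10 T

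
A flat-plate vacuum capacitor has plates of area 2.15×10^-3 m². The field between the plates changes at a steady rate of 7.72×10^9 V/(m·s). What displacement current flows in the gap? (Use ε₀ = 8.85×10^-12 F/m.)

1.47×10^-4 A

The displacement current is ε₀ times dΦ_E/dt = ε₀ A dE/dt = (8.85×10^-12)(2.15×10^-3)(7.72×10^9) = 1.47×10^-4 A.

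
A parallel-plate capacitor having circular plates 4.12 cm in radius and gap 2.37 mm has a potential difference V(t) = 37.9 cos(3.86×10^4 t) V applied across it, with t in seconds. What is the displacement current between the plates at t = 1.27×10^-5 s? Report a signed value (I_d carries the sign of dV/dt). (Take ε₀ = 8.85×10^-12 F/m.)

dV/dt = (37.9)(3.86×10^4)·−sin(0.49022) = -6.888×10^5 V/s.
I_d = C dV/dt with C = ε₀A/d = (8.85×10^-12)(5.333×10^-3)/(2.37×10^-3) = 1.991×10^-11 F, so I_d = (1.991×10^-11)(-6.888×10^5) = -1.37×10^-5 A.

-1.37×10^-5 A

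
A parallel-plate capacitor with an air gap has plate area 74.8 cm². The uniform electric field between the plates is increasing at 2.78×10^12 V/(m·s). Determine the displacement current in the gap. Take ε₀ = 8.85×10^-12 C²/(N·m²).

The displacement current is ε₀ times dΦ_E/dt = ε₀ A dE/dt = (8.85×10^-12)(7.48×10^-3)(2.78×10^12) = 0.184 A.

0.184 A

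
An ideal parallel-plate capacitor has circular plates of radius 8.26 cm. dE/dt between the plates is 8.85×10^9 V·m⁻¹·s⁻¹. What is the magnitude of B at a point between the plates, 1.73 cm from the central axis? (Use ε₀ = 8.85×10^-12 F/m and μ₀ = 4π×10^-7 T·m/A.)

8.51×10^-10 T

Through the whole plate area (πR² = 0.02143 m²), I_d = ε₀ πR² dE/dt = 1.678×10^-3 A.
For r < R the Ampère–Maxwell law gives B(2πr) = μ₀ I_d (r²/R²), so B = μ₀ I_d r/(2πR²) = (4π×10^-7)(1.678×10^-3)(0.0173)/(2π·0.0826²) = 8.51×10^-10 T.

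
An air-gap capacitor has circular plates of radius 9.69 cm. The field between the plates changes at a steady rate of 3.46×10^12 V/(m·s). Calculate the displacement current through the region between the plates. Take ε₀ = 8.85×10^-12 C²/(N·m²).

0.903 A

I_d = ε₀ A (dE/dt) = (8.85×10^-12)(0.02950 m²)(3.46×10^12) = 0.903 A.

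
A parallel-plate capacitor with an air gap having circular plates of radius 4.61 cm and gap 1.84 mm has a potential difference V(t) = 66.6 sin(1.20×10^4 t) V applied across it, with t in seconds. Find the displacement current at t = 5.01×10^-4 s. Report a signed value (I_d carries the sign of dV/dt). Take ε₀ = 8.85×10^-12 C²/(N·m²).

dV/dt = (66.6)(1.20×10^4)·cos(6.012) = 7.700×10^5 V/s.
I_d = C dV/dt with C = ε₀A/d = (8.85×10^-12)(6.677×10^-3)/(1.84×10^-3) = 3.211×10^-11 F, so I_d = (3.211×10^-11)(7.700×10^5) = 2.47×10^-5 A.

2.47×10^-5 A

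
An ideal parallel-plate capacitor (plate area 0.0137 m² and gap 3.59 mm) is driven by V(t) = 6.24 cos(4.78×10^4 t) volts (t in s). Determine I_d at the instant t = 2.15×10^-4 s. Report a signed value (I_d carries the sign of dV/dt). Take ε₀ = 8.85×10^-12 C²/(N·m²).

7.58×10^-6 A

dE/dt = (V₀ω/d)·−sin(ωt) with ωt = 10.277 rad: (6.24)(4.78×10^4)(0.7527)/(3.59×10^-3) = 6.254×10^7 V/(m·s).
I_d = ε₀ A dE/dt = (8.85×10^-12)(0.0137)(6.254×10^7) = 7.58×10^-6 A.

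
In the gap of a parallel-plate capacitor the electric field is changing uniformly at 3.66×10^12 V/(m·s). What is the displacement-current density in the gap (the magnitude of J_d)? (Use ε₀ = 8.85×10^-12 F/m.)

J_d = ε₀ dE/dt = (8.85×10^-12)(3.66×10^12) = 32.4 A/m².

32.4 A/m²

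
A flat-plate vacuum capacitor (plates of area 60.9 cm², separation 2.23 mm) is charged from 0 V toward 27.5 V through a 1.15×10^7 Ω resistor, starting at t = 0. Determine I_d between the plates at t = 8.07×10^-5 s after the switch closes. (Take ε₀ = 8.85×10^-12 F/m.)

C = ε₀A/d = (8.85×10^-12)(6.09×10^-3)/(2.23×10^-3) = 2.417×10^-11 F, so τ = RC = 2.780×10^-4 s.
The conduction current is I(t) = (V₀/R) e^(−t/τ), and the displacement current between the plates equals it.
t/τ = 0.2903; I_d = (27.5/1.15×10^7) · e^(−0.2903) = (2.391×10^-6)(0.7480) = 1.79×10^-6 A.

1.79×10^-6 A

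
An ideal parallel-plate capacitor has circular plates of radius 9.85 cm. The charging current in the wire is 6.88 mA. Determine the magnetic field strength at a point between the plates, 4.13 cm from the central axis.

5.86×10^-9 T

No conduction current crosses the gap, so I_d there equals the 6.88×10^-3 A in the leads.
∮B·dl = μ₀ I_d,enc with I_d,enc = I_d r²/R² = 1.210×10^-3 A; so B = μ₀ I_d,enc/(2πr) = 5.86×10^-9 T.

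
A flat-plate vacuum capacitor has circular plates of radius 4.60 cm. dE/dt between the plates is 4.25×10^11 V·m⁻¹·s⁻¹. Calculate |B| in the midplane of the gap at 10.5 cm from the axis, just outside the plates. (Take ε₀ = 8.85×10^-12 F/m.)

4.76×10^-8 T

I_d = ε₀ dΦ_E/dt = ε₀ πR² (dE/dt) = (8.85×10^-12)(6.648×10^-3)(4.25×10^11) = 0.02500 A through the full plate area.
Outside the plates the loop encloses all of I_d, so B·2πr = μ₀ I_d and B = 4.76×10^-8 T.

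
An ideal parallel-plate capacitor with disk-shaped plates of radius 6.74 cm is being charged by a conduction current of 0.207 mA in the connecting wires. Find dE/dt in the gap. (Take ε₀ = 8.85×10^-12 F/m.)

By continuity, I_d in the gap equals the 0.207 mA flowing in the wire.
Inverting I_d = ε₀ A dE/dt gives dE/dt = 2.07×10^-4 / (8.85×10^-12 · 0.01427) = 1.64×10^9 V/(m·s).

1.64×10^9 V/(m·s)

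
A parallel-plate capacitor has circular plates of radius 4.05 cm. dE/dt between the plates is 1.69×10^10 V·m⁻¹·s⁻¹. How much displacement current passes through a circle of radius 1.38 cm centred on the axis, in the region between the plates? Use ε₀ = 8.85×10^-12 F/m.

I_d = ε₀ dΦ_E/dt = ε₀ πR² (dE/dt) = (8.85×10^-12)(5.153×10^-3)(1.69×10^10) = 7.707×10^-4 A through the full plate area.
The field is uniform, so I_d,enc = I_d (r/R)² = (7.707×10^-4)(1.38/4.05)² = 8.95×10^-5 A.

8.95×10^-5 A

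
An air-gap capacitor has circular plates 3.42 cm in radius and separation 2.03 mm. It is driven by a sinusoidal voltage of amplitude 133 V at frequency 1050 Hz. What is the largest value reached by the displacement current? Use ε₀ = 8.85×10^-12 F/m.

1.41×10^-5 A

The displacement current equals the conduction current C dV/dt, which peaks at C V₀ ω.
With C = ε₀A/d = (8.85×10^-12)(3.675×10^-3)/(2.03×10^-3) = 1.602×10^-11 F and ω = 2πf = 6597 rad/s, I_d,max = (1.602×10^-11)(133)(6597) = 1.41×10^-5 A.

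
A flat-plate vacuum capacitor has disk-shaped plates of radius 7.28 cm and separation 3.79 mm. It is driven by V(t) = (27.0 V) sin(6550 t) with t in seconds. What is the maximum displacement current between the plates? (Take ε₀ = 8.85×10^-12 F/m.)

(dE/dt)_max = V₀ω/d = 4.666×10^7 V/(m·s); ω = 6550 rad/s.
I_d,max = ε₀ A (dE/dt)_max = (8.85×10^-12)(0.01665)(4.666×10^7) = 6.88×10^-6 A.

6.88×10^-6 A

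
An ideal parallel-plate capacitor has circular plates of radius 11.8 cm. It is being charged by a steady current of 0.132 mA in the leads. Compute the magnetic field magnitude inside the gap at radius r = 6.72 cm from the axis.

1.27×10^-10 T

By continuity the displacement current in the gap matches the conduction current: I_d = 1.32×10^-4 A.
∮B·dl = μ₀ I_d,enc with I_d,enc = I_d r²/R² = 4.281×10^-5 A; so B = μ₀ I_d,enc/(2πr) = 1.27×10^-10 T.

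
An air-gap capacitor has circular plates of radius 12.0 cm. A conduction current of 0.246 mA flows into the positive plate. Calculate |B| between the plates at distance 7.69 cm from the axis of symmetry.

2.63×10^-10 T

By continuity the displacement current in the gap matches the conduction current: I_d = 2.46×10^-4 A.
For r < R the Ampère–Maxwell law gives B(2πr) = μ₀ I_d (r²/R²), so B = μ₀ I_d r/(2πR²) = (4π×10^-7)(2.46×10^-4)(0.0769)/(2π·0.120²) = 2.63×10^-10 T.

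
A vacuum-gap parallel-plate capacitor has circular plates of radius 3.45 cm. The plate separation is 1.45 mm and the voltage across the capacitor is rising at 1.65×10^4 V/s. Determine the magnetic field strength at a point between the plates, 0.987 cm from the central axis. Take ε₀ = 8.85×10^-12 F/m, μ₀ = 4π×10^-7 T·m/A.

6.25×10^-13 T

dE/dt = (dV/dt)/d = 1.138×10^7 V/(m·s); I_d = ε₀(πR²)(dE/dt) = (8.85×10^-12)(3.739×10^-3)(1.138×10^7) = 3.766×10^-7 A.
∮B·dl = μ₀ I_d,enc with I_d,enc = I_d r²/R² = 3.082×10^-8 A; so B = μ₀ I_d,enc/(2πr) = 6.25×10^-13 T.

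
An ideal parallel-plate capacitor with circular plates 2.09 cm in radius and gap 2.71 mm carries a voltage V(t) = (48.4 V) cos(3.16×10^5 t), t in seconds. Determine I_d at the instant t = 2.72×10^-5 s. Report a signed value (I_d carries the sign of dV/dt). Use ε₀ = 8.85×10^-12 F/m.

C = ε₀A/d = (8.85×10^-12)(1.372×10^-3)/(2.71×10^-3) = 4.481×10^-12 F. dV/dt = V₀ω·−sin(ωt); at ωt = 8.5952 rad this factor is -0.7376.
I_d = C dV/dt = (4.481×10^-12)(48.4)(3.16×10^5)(-0.7376) = -5.06×10^-5 A.

-5.06×10^-5 A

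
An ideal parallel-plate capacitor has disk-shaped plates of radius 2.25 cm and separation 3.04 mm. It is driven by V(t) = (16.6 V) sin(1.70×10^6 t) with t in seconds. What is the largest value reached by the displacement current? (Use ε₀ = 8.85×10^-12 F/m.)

1.31×10^-4 A

(dE/dt)_max = V₀ω/d = 9.283×10^9 V/(m·s); ω = 1.70×10^6 rad/s.
I_d,max = ε₀ A (dE/dt)_max = (8.85×10^-12)(1.590×10^-3)(9.283×10^9) = 1.31×10^-4 A.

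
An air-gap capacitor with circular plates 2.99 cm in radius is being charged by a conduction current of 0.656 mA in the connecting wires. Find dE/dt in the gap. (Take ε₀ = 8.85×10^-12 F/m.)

The displacement current between the plates equals the conduction current, I_d = 0.656 mA.
Since I_d = ε₀ A dE/dt, dE/dt = I_d/(ε₀A) = (6.56×10^-4)/((8.85×10^-12)(2.809×10^-3)) = 2.64×10^10 V/(m·s).

2.64×10^10 V/(m·s)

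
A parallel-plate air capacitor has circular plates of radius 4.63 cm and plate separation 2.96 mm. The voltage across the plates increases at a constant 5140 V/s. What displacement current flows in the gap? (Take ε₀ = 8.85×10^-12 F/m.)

The field between the plates is E = V/d, so dE/dt = (5140)/(2.96×10^-3 m) = 1.736×10^6 V/(m·s).
I_d = ε₀ A (dE/dt) = (8.85×10^-12)(6.735×10^-3)(1.736×10^6) = 1.03×10^-7 A.

1.03×10^-7 A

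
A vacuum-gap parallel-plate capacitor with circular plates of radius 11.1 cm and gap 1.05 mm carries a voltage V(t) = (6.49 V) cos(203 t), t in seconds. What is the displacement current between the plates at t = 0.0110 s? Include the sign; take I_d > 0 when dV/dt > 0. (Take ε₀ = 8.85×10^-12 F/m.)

dV/dt = (6.49)(203)·−sin(2.233) = -1039 V/s.
I_d = C dV/dt with C = ε₀A/d = (8.85×10^-12)(0.03871)/(1.05×10^-3) = 3.263×10^-10 F, so I_d = (3.263×10^-10)(-1039) = -3.39×10^-7 A.

-3.39×10^-7 A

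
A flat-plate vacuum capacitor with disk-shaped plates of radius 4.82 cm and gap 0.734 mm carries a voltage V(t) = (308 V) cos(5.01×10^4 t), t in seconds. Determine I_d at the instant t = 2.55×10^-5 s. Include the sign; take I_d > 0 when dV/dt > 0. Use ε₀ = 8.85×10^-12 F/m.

dV/dt = (308)(5.01×10^4)·−sin(1.27755) = -1.477×10^7 V/s.
I_d = C dV/dt with C = ε₀A/d = (8.85×10^-12)(7.299×10^-3)/(7.34×10^-4) = 8.801×10^-11 F, so I_d = (8.801×10^-11)(-1.477×10^7) = -1.30×10^-3 A.

-1.30×10^-3 A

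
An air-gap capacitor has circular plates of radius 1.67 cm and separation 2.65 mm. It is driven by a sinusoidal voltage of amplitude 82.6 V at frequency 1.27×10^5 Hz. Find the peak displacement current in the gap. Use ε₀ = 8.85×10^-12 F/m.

C = ε₀A/d = (8.85×10^-12)(8.762×10^-4)/(2.65×10^-3) = 2.926×10^-12 F; ω = 2πf = 7.980×10^5 rad/s.
I_d = C dV/dt, so |I_d|_max = C V₀ ω = (2.926×10^-12)(82.6)(7.980×10^5) = 1.93×10^-4 A.

1.93×10^-4 A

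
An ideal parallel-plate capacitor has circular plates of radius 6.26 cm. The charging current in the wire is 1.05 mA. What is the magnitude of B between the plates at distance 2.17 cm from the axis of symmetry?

1.16×10^-9 T

No conduction current crosses the gap, so I_d there equals the 1.05×10^-3 A in the leads.
For r < R the Ampère–Maxwell law gives B(2πr) = μ₀ I_d (r²/R²), so B = μ₀ I_d r/(2πR²) = (4π×10^-7)(1.05×10^-3)(0.0217)/(2π·0.0626²) = 1.16×10^-9 T.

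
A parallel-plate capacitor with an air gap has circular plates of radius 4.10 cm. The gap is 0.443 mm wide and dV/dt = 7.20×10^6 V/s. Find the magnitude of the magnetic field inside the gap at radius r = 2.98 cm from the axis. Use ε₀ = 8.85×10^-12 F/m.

With E = V/d, dE/dt = 1.625×10^10 V/(m·s) and πR² = 5.281×10^-3 m², giving I_d = ε₀ πR² dE/dt = 7.595×10^-4 A.
∮B·dl = μ₀ I_d,enc with I_d,enc = I_d r²/R² = 4.012×10^-4 A; so B = μ₀ I_d,enc/(2πr) = 2.69×10^-9 T.

2.69×10^-9 T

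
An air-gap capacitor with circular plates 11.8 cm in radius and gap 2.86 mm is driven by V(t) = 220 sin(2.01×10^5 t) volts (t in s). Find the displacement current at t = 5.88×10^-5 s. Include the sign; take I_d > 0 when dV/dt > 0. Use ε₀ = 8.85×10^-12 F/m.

dE/dt = (V₀ω/d)·cos(ωt) with ωt = 11.8188 rad: (220)(2.01×10^5)(0.7333)/(2.86×10^-3) = 1.134×10^10 V/(m·s).
I_d = ε₀ A dE/dt = (8.85×10^-12)(0.04374)(1.134×10^10) = 4.39×10^-3 A.

4.39×10^-3 A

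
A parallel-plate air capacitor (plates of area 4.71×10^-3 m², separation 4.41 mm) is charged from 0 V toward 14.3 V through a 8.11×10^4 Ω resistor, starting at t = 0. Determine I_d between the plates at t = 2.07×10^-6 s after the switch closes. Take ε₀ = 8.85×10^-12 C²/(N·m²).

C = ε₀A/d = (8.85×10^-12)(4.71×10^-3)/(4.41×10^-3) = 9.452×10^-12 F, so τ = RC = 7.666×10^-7 s.
The conduction current is I(t) = (V₀/R) e^(−t/τ), and the displacement current between the plates equals it.
t/τ = 2.700; I_d = (14.3/8.11×10^4) · e^(−2.700) = (1.763×10^-4)(0.06721) = 1.18×10^-5 A.

1.18×10^-5 A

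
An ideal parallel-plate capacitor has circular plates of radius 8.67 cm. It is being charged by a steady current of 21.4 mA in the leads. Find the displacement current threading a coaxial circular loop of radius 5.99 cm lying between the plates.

0.0102 A

By continuity the displacement current in the gap matches the conduction current: I_d = 0.0214 A.
Since J_d is uniform, the enclosed fraction is (r/R)² = 0.4773, giving I_d,enc = 0.0102 A.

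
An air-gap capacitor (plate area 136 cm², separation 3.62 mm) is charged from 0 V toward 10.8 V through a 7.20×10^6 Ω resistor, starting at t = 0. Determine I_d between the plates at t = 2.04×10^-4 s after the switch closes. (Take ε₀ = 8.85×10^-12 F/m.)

6.40×10^-7 A

C = ε₀A/d = (8.85×10^-12)(0.0136)/(3.62×10^-3) = 3.325×10^-11 F and τ = RC = 2.394×10^-4 s. I_d in the gap equals the RC charging current.
I_d(t) = (V₀/R) e^(−t/τ) = 1.500×10^-6 · e^(−0.8521) = 6.40×10^-7 A.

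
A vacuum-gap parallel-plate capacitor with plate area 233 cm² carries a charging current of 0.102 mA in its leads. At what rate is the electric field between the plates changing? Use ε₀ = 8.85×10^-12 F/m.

4.95×10^8 V/(m·s)

The displacement current between the plates equals the conduction current, I_d = 0.102 mA.
Since I_d = ε₀ A dE/dt, dE/dt = I_d/(ε₀A) = (1.02×10^-4)/((8.85×10^-12)(0.0233)) = 4.95×10^8 V/(m·s).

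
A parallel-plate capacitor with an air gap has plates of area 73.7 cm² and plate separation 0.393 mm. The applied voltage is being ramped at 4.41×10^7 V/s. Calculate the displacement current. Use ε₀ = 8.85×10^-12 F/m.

7.32×10^-3 A

The field between the plates is E = V/d, so dE/dt = (4.41×10^7)/(3.93×10^-4 m) = 1.122×10^11 V/(m·s).
I_d = ε₀ A (dE/dt) = (8.85×10^-12)(7.37×10^-3)(1.122×10^11) = 7.32×10^-3 A.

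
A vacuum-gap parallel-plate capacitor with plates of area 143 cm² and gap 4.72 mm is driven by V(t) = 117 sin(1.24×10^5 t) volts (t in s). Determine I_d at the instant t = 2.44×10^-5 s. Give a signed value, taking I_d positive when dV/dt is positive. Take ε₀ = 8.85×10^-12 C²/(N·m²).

dE/dt = (V₀ω/d)·cos(ωt) with ωt = 3.0256 rad: (117)(1.24×10^5)(-0.9933)/(4.72×10^-3) = -3.053×10^9 V/(m·s).
I_d = ε₀ A dE/dt = (8.85×10^-12)(0.0143)(-3.053×10^9) = -3.86×10^-4 A.

-3.86×10^-4 A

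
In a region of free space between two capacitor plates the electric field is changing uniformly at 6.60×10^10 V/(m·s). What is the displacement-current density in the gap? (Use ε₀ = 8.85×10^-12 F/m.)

J_d = ε₀ dE/dt = (8.85×10^-12)(6.60×10^10) = 0.584 A/m².

0.584 A/m²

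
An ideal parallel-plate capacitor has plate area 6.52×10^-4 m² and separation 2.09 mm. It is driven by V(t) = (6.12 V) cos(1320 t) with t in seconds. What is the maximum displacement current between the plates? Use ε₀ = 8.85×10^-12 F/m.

2.23×10^-8 A

The displacement current equals the conduction current C dV/dt, which peaks at C V₀ ω.
With C = ε₀A/d = (8.85×10^-12)(6.52×10^-4)/(2.09×10^-3) = 2.761×10^-12 F and ω = 1320 rad/s, I_d,max = (2.761×10^-12)(6.12)(1320) = 2.23×10^-8 A.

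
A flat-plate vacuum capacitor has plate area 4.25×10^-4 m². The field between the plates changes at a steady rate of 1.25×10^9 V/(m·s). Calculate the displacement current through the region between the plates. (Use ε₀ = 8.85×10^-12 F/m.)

4.70×10^-6 A

I_d = ε₀ A (dE/dt) = (8.85×10^-12)(4.25×10^-4 m²)(1.25×10^9) = 4.70×10^-6 A.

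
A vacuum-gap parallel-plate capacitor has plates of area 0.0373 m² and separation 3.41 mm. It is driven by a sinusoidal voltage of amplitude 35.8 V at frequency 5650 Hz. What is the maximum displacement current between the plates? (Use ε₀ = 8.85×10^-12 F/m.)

The displacement current equals the conduction current C dV/dt, which peaks at C V₀ ω.
With C = ε₀A/d = (8.85×10^-12)(0.0373)/(3.41×10^-3) = 9.680×10^-11 F and ω = 2πf = 3.550×10^4 rad/s, I_d,max = (9.680×10^-11)(35.8)(3.550×10^4) = 1.23×10^-4 A.

1.23×10^-4 A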